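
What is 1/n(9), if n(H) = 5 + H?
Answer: 1/14 ≈ 0.071429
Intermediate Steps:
1/n(9) = 1/(5 + 9) = 1/14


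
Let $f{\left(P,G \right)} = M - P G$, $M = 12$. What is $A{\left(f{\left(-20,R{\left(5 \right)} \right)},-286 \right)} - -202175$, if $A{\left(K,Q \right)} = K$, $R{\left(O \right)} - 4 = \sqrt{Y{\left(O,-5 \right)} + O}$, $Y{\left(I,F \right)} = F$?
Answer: $202267$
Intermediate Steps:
$R{\left(O \right)} = 4 + \sqrt{-5 + O}$
$f{\left(P,G \right)} = 12 - G P$ ($f{\left(P,G \right)} = 12 - P G = 12 - G P$)
$A{\left(f{\left(-20,R{\left(5 \right)} \right)},-286 \right)} - -202175 = \left(12 - \left(4 + \sqrt{-5 + 5}\right) \left(-20\right)\right) - -202175 = \left(12 - \left(4 + \sqrt{0}\right) \left(-20\right)\right) + 202175 = \left(12 - \left(4 + 0\right) \left(-20\right)\right) + 202175 = \left(12 - 4 \left(-20\right)\right) + 202175 = \left(12 + 80\right) + 202175 = 92 + 202175 = 202267$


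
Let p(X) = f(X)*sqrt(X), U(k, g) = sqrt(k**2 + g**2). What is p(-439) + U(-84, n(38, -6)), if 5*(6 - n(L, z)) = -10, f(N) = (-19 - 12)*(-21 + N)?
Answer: 4*sqrt(445) + 14260*I*sqrt(439) ≈ 84.38 + 2.9878e+5*I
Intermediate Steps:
f(N) = 651 - 31*N (f(N) = -31*(-21 + N) = 651 - 31*N)
n(L, z) = 8 (n(L, z) = 6 - 1/5*(-10) = 6 + 2 = 8)
U(k, g) = sqrt(g**2 + k**2)
p(X) = sqrt(X)*(651 - 31*X) (p(X) = (651 - 31*X)*sqrt(X) = sqrt(X)*(651 - 31*X))
p(-439) + U(-84, n(38, -6)) = 31*sqrt(-439)*(21 - 1*(-439)) + sqrt(8**2 + (-84)**2) = 31*(I*sqrt(439))*(21 + 439) + sqrt(64 + 7056) = 31*(I*sqrt(439))*460 + sqrt(7120) = 14260*I*sqrt(439) + 4*sqrt(445) = 4*sqrt(445) + 14260*I*sqrt(439)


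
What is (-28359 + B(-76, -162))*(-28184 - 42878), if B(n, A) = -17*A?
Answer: 1819542510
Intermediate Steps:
(-28359 + B(-76, -162))*(-28184 - 42878) = (-28359 - 17*(-162))*(-28184 - 42878) = (-28359 + 2754)*(-71062) = -25605*(-71062) = 1819542510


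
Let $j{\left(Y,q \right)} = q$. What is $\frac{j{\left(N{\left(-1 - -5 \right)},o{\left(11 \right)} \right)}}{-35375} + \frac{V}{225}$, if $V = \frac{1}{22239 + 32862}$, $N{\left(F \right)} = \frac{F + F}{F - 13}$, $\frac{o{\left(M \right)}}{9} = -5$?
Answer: $\frac{4463464}{3508556175} \approx 0.0012722$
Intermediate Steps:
$o{\left(M \right)} = -45$ ($o{\left(M \right)} = 9 \left(-5\right) = -45$)
$N{\left(F \right)} = \frac{2 F}{-13 + F}$
$V = \frac{1}{55101} \approx 1.8148 \cdot 10^{-5}$
$\frac{j{\left(N{\left(-1 - -5 \right)},o{\left(11 \right)} \right)}}{-35375} + \frac{V}{225} = - \frac{45}{-35375} + \frac{1}{55101 \cdot 225} = \left(-45\right) \left(- \frac{1}{35375}\right) + \frac{1}{55101} \cdot \frac{1}{225} = \frac{9}{7075} + \frac{1}{12397725} = \frac{4463464}{3508556175}$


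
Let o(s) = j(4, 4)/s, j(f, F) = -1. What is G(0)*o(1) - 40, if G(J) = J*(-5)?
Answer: -40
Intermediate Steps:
o(s) = -1/s
G(J) = -5*J
G(0)*o(1) - 40 = (-5*0)*(-1/1) - 40 = 0*(-1*1) - 40 = 0*(-1) - 40 = 0 - 40 = -40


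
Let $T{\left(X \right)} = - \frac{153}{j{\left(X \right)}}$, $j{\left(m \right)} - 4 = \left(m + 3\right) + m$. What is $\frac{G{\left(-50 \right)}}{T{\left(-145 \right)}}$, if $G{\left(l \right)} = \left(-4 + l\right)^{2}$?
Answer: $\frac{91692}{17} \approx 5393.6$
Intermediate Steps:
$j{\left(m \right)} = 7 + 2 m$ ($j{\left(m \right)} = 4 + \left(\left(m + 3\right) + m\right) = 4 + \left(\left(3 + m\right) + m\right) = 4 + \left(3 + 2 m\right) = 7 + 2 m$)
$T{\left(X \right)} = - \frac{153}{7 + 2 X}$
$\frac{G{\left(-50 \right)}}{T{\left(-145 \right)}} = \frac{\left(-4 - 50\right)^{2}}{\left(-153\right) \frac{1}{7 + 2 \left(-145\right)}} = \frac{\left(-54\right)^{2}}{\left(-153\right) \frac{1}{7 - 290}} = \frac{2916}{\left(-153\right) \frac{1}{-283}} = \frac{2916}{\left(-153\right) \left(- \frac{1}{283}\right)} = \frac{2916}{\frac{153}{283}} = 2916 \cdot \frac{283}{153} = \frac{91692}{17}$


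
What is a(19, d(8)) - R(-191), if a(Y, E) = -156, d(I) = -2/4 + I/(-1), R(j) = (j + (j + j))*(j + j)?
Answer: -219042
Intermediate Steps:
R(j) = 6*j² (R(j) = (j + 2*j)*(2*j) = (3*j)*(2*j) = 6*j²)
d(I) = -½ - I (d(I) = -2*¼ + I*(-1) = -½ - I)
a(19, d(8)) - R(-191) = -156 - 6*(-191)² = -156 - 6*36481 = -156 - 1*218886 = -156 - 218886 = -219042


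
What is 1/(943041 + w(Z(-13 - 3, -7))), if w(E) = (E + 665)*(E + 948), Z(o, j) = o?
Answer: 1/1547909 ≈ 6.4603e-7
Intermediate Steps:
w(E) = (665 + E)*(948 + E)
1/(943041 + w(Z(-13 - 3, -7))) = 1/(943041 + (630420 + (-13 - 3)**2 + 1613*(-13 - 3))) = 1/(943041 + (630420 + (-16)**2 + 1613*(-16))) = 1/(943041 + (630420 + 256 - 25808)) = 1/(943041 + 604868) = 1/1547909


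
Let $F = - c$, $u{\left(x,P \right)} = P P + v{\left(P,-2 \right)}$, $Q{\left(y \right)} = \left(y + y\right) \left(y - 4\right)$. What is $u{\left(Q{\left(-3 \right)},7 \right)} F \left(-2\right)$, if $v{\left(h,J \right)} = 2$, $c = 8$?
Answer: $816$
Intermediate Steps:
$Q{\left(y \right)} = 2 y \left(-4 + y\right)$
$u{\left(x,P \right)} = 2 + P^{2}$ ($u{\left(x,P \right)} = P P + 2 = P^{2} + 2 = 2 + P^{2}$)
$F = -8$ ($F = \left(-1\right) 8 = -8$)
$u{\left(Q{\left(-3 \right)},7 \right)} F \left(-2\right) = \left(2 + 7^{2}\right) \left(-8\right) \left(-2\right) = \left(2 + 49\right) \left(-8\right) \left(-2\right) = 51 \left(-8\right) \left(-2\right) = \left(-408\right) \left(-2\right) = 816$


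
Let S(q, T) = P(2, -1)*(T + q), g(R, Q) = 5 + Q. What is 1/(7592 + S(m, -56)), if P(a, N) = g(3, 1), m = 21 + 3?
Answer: 1/7400 ≈ 0.00013514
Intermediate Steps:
m = 24
P(a, N) = 6 (P(a, N) = 5 + 1 = 6)
S(q, T) = 6*T + 6*q (S(q, T) = 6*(T + q) = 6*T + 6*q)
1/(7592 + S(m, -56)) = 1/(7592 + (6*(-56) + 6*24)) = 1/(7592 + (-336 + 144)) = 1/(7592 - 192) = 1/7400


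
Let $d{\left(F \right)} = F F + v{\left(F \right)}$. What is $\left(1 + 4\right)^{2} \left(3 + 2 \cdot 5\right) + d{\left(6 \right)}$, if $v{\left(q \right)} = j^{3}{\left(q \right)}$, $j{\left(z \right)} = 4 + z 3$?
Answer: $11009$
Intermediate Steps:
$j{\left(z \right)} = 4 + 3 z$
$v{\left(q \right)} = \left(4 + 3 q\right)^{3}$
$d{\left(F \right)} = F^{2} + \left(4 + 3 F\right)^{3}$ ($d{\left(F \right)} = F F + \left(4 + 3 F\right)^{3} = F^{2} + \left(4 + 3 F\right)^{3}$)
$\left(1 + 4\right)^{2} \left(3 + 2 \cdot 5\right) + d{\left(6 \right)} = \left(1 + 4\right)^{2} \left(3 + 2 \cdot 5\right) + \left(6^{2} + \left(4 + 3 \cdot 6\right)^{3}\right) = 5^{2} \left(3 + 10\right) + \left(36 + \left(4 + 18\right)^{3}\right) = 25 \cdot 13 + \left(36 + 22^{3}\right) = 325 + \left(36 + 10648\right) = 325 + 10684 = 11009$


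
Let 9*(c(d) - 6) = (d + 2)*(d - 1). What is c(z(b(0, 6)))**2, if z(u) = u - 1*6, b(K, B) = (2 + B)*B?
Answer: 3452164/81 ≈ 42619.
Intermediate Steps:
b(K, B) = B*(2 + B)
z(u) = -6 + u (z(u) = u - 6 = -6 + u)
c(d) = 6 + (-1 + d)*(2 + d)/9 (c(d) = 6 + ((d + 2)*(d - 1))/9 = 6 + ((2 + d)*(-1 + d))/9 = 6 + ((-1 + d)*(2 + d))/9 = 6 + (-1 + d)*(2 + d)/9)
c(z(b(0, 6)))**2 = (52/9 + (-6 + 6*(2 + 6))/9 + (-6 + 6*(2 + 6))**2/9)**2 = (52/9 + (-6 + 6*8)/9 + (-6 + 6*8)**2/9)**2 = (52/9 + (-6 + 48)/9 + (-6 + 48)**2/9)**2 = (52/9 + (1/9)*42 + (1/9)*42**2)**2 = (52/9 + 14/3 + (1/9)*1764)**2 = (52/9 + 14/3 + 196)**2 = (1858/9)**2 = 3452164/81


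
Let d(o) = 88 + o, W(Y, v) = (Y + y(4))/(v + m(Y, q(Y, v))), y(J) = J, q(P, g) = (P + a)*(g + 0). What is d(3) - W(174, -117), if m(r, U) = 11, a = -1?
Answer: 4912/53 ≈ 92.679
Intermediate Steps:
q(P, g) = g*(-1 + P) (q(P, g) = (P - 1)*(g + 0) = (-1 + P)*g = g*(-1 + P))
W(Y, v) = (4 + Y)/(11 + v) (W(Y, v) = (Y + 4)/(v + 11) = (4 + Y)/(11 + v))
d(3) - W(174, -117) = (88 + 3) - (4 + 174)/(11 - 117) = 91 - 178/(-106) = 91 - (-1)*178/106 = 91 - 1*(-89/53) = 91 + 89/53 = 4912/53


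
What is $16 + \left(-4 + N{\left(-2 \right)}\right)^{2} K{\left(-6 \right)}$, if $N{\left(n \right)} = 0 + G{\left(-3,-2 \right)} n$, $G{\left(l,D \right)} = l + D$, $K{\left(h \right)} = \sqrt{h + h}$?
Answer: $16 + 72 i \sqrt{3} \approx 16.0 + 124.71 i$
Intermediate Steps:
$K{\left(h \right)} = \sqrt{2} \sqrt{h}$ ($K{\left(h \right)} = \sqrt{2 h} = \sqrt{2} \sqrt{h}$)
$G{\left(l,D \right)} = D + l$
$N{\left(n \right)} = - 5 n$ ($N{\left(n \right)} = 0 + \left(-2 - 3\right) n = 0 - 5 n = - 5 n$)
$16 + \left(-4 + N{\left(-2 \right)}\right)^{2} K{\left(-6 \right)} = 16 + \left(-4 - -10\right)^{2} \sqrt{2} \sqrt{-6} = 16 + \left(-4 + 10\right)^{2} \sqrt{2} i \sqrt{6} = 16 + 6^{2} \cdot 2 i \sqrt{3} = 16 + 36 \cdot 2 i \sqrt{3} = 16 + 72 i \sqrt{3}$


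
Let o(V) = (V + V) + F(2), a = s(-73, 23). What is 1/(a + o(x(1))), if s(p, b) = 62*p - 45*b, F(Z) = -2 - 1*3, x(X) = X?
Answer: -1/5564 ≈ -0.00017973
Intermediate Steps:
F(Z) = -5 (F(Z) = -2 - 3 = -5)
s(p, b) = -45*b + 62*p
a = -5561 (a = -45*23 + 62*(-73) = -1035 - 4526 = -5561)
o(V) = -5 + 2*V (o(V) = (V + V) - 5 = 2*V - 5 = -5 + 2*V)
1/(a + o(x(1))) = 1/(-5561 + (-5 + 2*1)) = 1/(-5561 + (-5 + 2)) = 1/(-5561 - 3) = 1/(-5564) = -1/5564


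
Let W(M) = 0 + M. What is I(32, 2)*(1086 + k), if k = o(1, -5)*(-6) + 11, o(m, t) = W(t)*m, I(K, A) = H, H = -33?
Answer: -37191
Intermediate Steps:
I(K, A) = -33
W(M) = M
o(m, t) = m*t (o(m, t) = t*m = m*t)
k = 41 (k = (1*(-5))*(-6) + 11 = -5*(-6) + 11 = 30 + 11 = 41)
I(32, 2)*(1086 + k) = -33*(1086 + 41) = -33*1127 = -37191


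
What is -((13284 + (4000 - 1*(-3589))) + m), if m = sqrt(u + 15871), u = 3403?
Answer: -20873 - sqrt(19274) ≈ -21012.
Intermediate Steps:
m = sqrt(19274) (m = sqrt(3403 + 15871) = sqrt(19274) ≈ 138.83)
-((13284 + (4000 - 1*(-3589))) + m) = -((13284 + (4000 - 1*(-3589))) + sqrt(19274)) = -((13284 + (4000 + 3589)) + sqrt(19274)) = -((13284 + 7589) + sqrt(19274)) = -(20873 + sqrt(19274)) = -20873 - sqrt(19274)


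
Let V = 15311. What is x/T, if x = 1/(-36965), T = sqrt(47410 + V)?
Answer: -sqrt(6969)/772827255 ≈ -1.0802e-7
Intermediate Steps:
T = 3*sqrt(6969) (T = sqrt(47410 + 15311) = sqrt(62721) = 3*sqrt(6969) ≈ 250.44)
x = -1/36965 ≈ -2.7053e-5
x/T = -sqrt(6969)/20907/36965 = -sqrt(6969)/772827255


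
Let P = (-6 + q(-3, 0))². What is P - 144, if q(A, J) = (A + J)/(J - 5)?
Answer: -2871/25 ≈ -114.84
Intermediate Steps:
q(A, J) = (A + J)/(-5 + J)
P = 729/25 (P = (-6 + (-3 + 0)/(-5 + 0))² = (-6 - 3/(-5))² = (-6 - ⅕*(-3))² = (-6 + ⅗)² = (-27/5)² = 729/25 ≈ 29.160)
P - 144 = 729/25 - 144 = -2871/25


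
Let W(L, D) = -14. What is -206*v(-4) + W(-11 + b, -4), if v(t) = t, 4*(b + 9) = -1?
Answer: 810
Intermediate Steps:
b = -37/4 (b = -9 + (¼)*(-1) = -9 - ¼ = -37/4 ≈ -9.2500)
-206*v(-4) + W(-11 + b, -4) = -206*(-4) - 14 = 824 - 14 = 810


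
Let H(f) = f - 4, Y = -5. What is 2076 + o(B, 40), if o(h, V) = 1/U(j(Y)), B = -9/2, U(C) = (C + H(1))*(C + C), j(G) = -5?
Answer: 166081/80 ≈ 2076.0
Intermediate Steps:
H(f) = -4 + f
U(C) = 2*C*(-3 + C) (U(C) = (C + (-4 + 1))*(C + C) = (C - 3)*(2*C) = (-3 + C)*(2*C) = 2*C*(-3 + C))
B = -9/2 (B = (½)*(-9) = -9/2 ≈ -4.5000)
o(h, V) = 1/80 (o(h, V) = 1/(2*(-5)*(-3 - 5)) = 1/(2*(-5)*(-8)) = 1/80)
2076 + o(B, 40) = 2076 + 1/80 = 166081/80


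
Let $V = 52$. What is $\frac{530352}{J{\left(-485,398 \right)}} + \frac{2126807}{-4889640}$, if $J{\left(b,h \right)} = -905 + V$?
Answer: $- \frac{2595044519651}{4170862920} \approx -622.18$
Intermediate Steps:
$J{\left(b,h \right)} = -853$ ($J{\left(b,h \right)} = -905 + 52 = -853$)
$\frac{530352}{J{\left(-485,398 \right)}} + \frac{2126807}{-4889640} = \frac{530352}{-853} + \frac{2126807}{-4889640} = 530352 \left(- \frac{1}{853}\right) + 2126807 \left(- \frac{1}{4889640}\right) = - \frac{530352}{853} - \frac{2126807}{4889640} = - \frac{2595044519651}{4170862920}$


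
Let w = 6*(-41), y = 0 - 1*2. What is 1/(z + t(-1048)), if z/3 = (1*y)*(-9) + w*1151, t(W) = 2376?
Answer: -1/847008 ≈ -1.1806e-6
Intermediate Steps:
y = -2 (y = 0 - 2 = -2)
w = -246
z = -849384 (z = 3*((1*(-2))*(-9) - 246*1151) = 3*(-2*(-9) - 283146) = 3*(18 - 283146) = 3*(-283128) = -849384)
1/(z + t(-1048)) = 1/(-849384 + 2376) = 1/(-847008) = -1/847008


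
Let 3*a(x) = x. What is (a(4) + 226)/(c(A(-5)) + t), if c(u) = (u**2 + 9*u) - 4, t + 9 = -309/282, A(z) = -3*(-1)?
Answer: 64108/6177 ≈ 10.378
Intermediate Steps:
a(x) = x/3
A(z) = 3
t = -949/94 (t = -9 - 309/282 = -9 - 309*1/282 = -9 - 103/94 = -949/94 ≈ -10.096)
c(u) = -4 + u**2 + 9*u
(a(4) + 226)/(c(A(-5)) + t) = ((1/3)*4 + 226)/((-4 + 3**2 + 9*3) - 949/94) = (4/3 + 226)/((-4 + 9 + 27) - 949/94) = 682/(3*(32 - 949/94)) = 682/(3*(2059/94)) = (682/3)*(94/2059) = 64108/6177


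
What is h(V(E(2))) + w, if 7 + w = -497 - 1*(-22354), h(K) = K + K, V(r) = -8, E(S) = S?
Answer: 21834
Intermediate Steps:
h(K) = 2*K
w = 21850 (w = -7 + (-497 - 1*(-22354)) = -7 + (-497 + 22354) = -7 + 21857 = 21850)
h(V(E(2))) + w = 2*(-8) + 21850 = -16 + 21850 = 21834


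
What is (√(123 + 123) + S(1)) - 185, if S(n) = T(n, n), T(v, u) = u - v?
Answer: -185 + √246 ≈ -169.32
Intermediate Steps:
S(n) = 0 (S(n) = n - n = 0)
(√(123 + 123) + S(1)) - 185 = (√(123 + 123) + 0) - 185 = (√246 + 0) - 185 = √246 - 185 = -185 + √246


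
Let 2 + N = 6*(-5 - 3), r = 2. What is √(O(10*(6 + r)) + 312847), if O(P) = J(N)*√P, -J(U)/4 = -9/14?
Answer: √(15329503 + 504*√5)/7 ≈ 559.35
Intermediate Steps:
N = -50 (N = -2 + 6*(-5 - 3) = -2 + 6*(-8) = -2 - 48 = -50)
J(U) = 18/7 (J(U) = -(-36)/14 = -4*(-9/14) = 18/7)
O(P) = 18*√P/7
√(O(10*(6 + r)) + 312847) = √(18*√(10*(6 + 2))/7 + 312847) = √(18*√(10*8)/7 + 312847) = √(18*√80/7 + 312847) = √(18*(4*√5)/7 + 312847) = √(72*√5/7 + 312847) = √(312847 + 72*√5/7)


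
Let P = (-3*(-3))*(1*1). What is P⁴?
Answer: 6561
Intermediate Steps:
P = 9 (P = -1*(-9)*1 = 9*1 = 9)
P⁴ = 9⁴ = 6561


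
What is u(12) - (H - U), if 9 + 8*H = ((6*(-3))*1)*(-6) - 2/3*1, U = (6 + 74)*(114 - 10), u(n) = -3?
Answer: 199313/24 ≈ 8304.7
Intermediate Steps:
U = 8320 (U = 80*104 = 8320)
H = 295/24 (H = -9/8 + (((6*(-3))*1)*(-6) - 2/3*1)/8 = -9/8 + (-18*1*(-6) - 2*⅓*1)/8 = -9/8 + (-18*(-6) - ⅔*1)/8 = -9/8 + (108 - ⅔)/8 = -9/8 + (⅛)*(322/3) = -9/8 + 161/12 = 295/24 ≈ 12.292)
u(12) - (H - U) = -3 - (295/24 - 1*8320) = -3 - (295/24 - 8320) = -3 - 1*(-199385/24) = -3 + 199385/24 = 199313/24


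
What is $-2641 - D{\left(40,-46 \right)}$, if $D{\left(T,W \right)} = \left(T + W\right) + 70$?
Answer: $-2705$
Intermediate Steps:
$D{\left(T,W \right)} = 70 + T + W$
$-2641 - D{\left(40,-46 \right)} = -2641 - \left(70 + 40 - 46\right) = -2641 - 64 = -2705$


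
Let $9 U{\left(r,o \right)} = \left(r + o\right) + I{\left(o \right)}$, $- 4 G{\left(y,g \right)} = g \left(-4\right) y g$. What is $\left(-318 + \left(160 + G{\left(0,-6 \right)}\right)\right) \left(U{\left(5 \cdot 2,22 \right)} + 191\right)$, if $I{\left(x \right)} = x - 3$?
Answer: $- \frac{93220}{3} \approx -31073.0$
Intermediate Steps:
$I{\left(x \right)} = -3 + x$
$G{\left(y,g \right)} = y g^{2}$ ($G{\left(y,g \right)} = - \frac{g \left(-4\right) y g}{4} = - \frac{- 4 g g y}{4} = - \frac{\left(-4\right) y g^{2}}{4} = y g^{2}$)
$U{\left(r,o \right)} = - \frac{1}{3} + \frac{r}{9} + \frac{2 o}{9}$ ($U{\left(r,o \right)} = \frac{\left(r + o\right) + \left(-3 + o\right)}{9} = \frac{\left(o + r\right) + \left(-3 + o\right)}{9} = \frac{-3 + r + 2 o}{9} = - \frac{1}{3} + \frac{r}{9} + \frac{2 o}{9}$)
$\left(-318 + \left(160 + G{\left(0,-6 \right)}\right)\right) \left(U{\left(5 \cdot 2,22 \right)} + 191\right) = \left(-318 + \left(160 + 0 \left(-6\right)^{2}\right)\right) \left(\left(- \frac{1}{3} + \frac{5 \cdot 2}{9} + \frac{2}{9} \cdot 22\right) + 191\right) = \left(-318 + \left(160 + 0 \cdot 36\right)\right) \left(\left(- \frac{1}{3} + \frac{1}{9} \cdot 10 + \frac{44}{9}\right) + 191\right) = \left(-318 + \left(160 + 0\right)\right) \left(\left(- \frac{1}{3} + \frac{10}{9} + \frac{44}{9}\right) + 191\right) = \left(-318 + 160\right) \left(\frac{17}{3} + 191\right) = \left(-158\right) \frac{590}{3} = - \frac{93220}{3}$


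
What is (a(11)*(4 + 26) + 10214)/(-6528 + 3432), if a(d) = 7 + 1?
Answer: -5227/1548 ≈ -3.3766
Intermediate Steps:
a(d) = 8
(a(11)*(4 + 26) + 10214)/(-6528 + 3432) = (8*(4 + 26) + 10214)/(-6528 + 3432) = (8*30 + 10214)/(-3096) = (240 + 10214)*(-1/3096) = 10454*(-1/3096) = -5227/1548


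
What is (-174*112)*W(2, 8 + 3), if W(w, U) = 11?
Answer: -214368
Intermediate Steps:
(-174*112)*W(2, 8 + 3) = -174*112*11 = -19488*11 = -214368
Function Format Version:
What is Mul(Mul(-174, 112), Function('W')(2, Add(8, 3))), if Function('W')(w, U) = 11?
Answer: -214368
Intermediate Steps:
Mul(Mul(-174, 112), Function('W')(2, Add(8, 3))) = Mul(Mul(-174, 112), 11) = Mul(-19488, 11) = -214368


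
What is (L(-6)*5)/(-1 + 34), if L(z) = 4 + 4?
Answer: 40/33 ≈ 1.2121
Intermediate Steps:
L(z) = 8
(L(-6)*5)/(-1 + 34) = (8*5)/(-1 + 34) = 40/33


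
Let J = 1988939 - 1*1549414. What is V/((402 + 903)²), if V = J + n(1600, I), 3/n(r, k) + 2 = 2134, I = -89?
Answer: 937067303/3630849300 ≈ 0.25808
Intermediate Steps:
n(r, k) = 3/2132 (n(r, k) = 3/(-2 + 2134) = 3/2132)
J = 439525 (J = 1988939 - 1549414 = 439525)
V = 937067303/2132 (V = 439525 + 3/2132 = 937067303/2132 ≈ 4.3953e+5)
V/((402 + 903)²) = 937067303/(2132*((402 + 903)²)) = 937067303/(2132*(1305²)) = (937067303/2132)/1703025 = (937067303/2132)*(1/1703025) = 937067303/3630849300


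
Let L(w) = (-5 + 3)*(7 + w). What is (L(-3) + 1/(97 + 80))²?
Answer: 2002225/31329 ≈ 63.910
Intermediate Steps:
L(w) = -14 - 2*w (L(w) = -2*(7 + w) = -14 - 2*w)
(L(-3) + 1/(97 + 80))² = ((-14 - 2*(-3)) + 1/(97 + 80))² = ((-14 + 6) + 1/177)² = (-8 + 1/177)² = (-1415/177)² = 2002225/31329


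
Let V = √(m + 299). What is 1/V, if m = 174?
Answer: √473/473 ≈ 0.045980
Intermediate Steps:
V = √473 (V = √(174 + 299) = √473 ≈ 21.749)
1/V = 1/(√473) = √473/473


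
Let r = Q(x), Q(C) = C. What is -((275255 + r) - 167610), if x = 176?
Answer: -107821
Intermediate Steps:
r = 176
-((275255 + r) - 167610) = -((275255 + 176) - 167610) = -(275431 - 167610) = -1*107821 = -107821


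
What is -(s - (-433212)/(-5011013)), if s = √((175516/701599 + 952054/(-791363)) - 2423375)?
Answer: 433212/5011013 - I*√747050909656785254538024090981/555219489437 ≈ 0.086452 - 1556.7*I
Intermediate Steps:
s = I*√747050909656785254538024090981/555219489437 (s = √((175516*(1/701599) + 952054*(-1/791363)) - 2423375) = √((175516/701599 - 952054/791363) - 2423375) = √(-529063266038/555219489437 - 2423375) = √(-1345505559277655913/555219489437) = I*√747050909656785254538024090981/555219489437 ≈ 1556.7*I)
-(s - (-433212)/(-5011013)) = -(I*√747050909656785254538024090981/555219489437 - (-433212)/(-5011013)) = -(I*√747050909656785254538024090981/555219489437 - (-433212)*(-1)/5011013) = -(I*√747050909656785254538024090981/555219489437 - 1*433212/5011013) = -(I*√747050909656785254538024090981/555219489437 - 433212/5011013) = -(-433212/5011013 + I*√747050909656785254538024090981/555219489437) = 433212/5011013 - I*√747050909656785254538024090981/555219489437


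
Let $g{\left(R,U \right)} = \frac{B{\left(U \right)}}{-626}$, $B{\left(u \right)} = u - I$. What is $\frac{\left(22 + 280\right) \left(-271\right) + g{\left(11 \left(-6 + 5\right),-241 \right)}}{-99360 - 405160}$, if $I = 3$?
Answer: $\frac{3202053}{19739345} \approx 0.16222$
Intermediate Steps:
$B{\left(u \right)} = -3 + u$ ($B{\left(u \right)} = u - 3 = -3 + u$)
$g{\left(R,U \right)} = \frac{3}{626} - \frac{U}{626}$ ($g{\left(R,U \right)} = \frac{-3 + U}{-626} = \left(-3 + U\right) \left(- \frac{1}{626}\right) = \frac{3}{626} - \frac{U}{626}$)
$\frac{\left(22 + 280\right) \left(-271\right) + g{\left(11 \left(-6 + 5\right),-241 \right)}}{-99360 - 405160} = \frac{\left(22 + 280\right) \left(-271\right) + \left(\frac{3}{626} - - \frac{241}{626}\right)}{-99360 - 405160} = \frac{302 \left(-271\right) + \left(\frac{3}{626} + \frac{241}{626}\right)}{-504520} = \left(-81842 + \frac{122}{313}\right) \left(- \frac{1}{504520}\right) = \left(- \frac{25616424}{313}\right) \left(- \frac{1}{504520}\right) = \frac{3202053}{19739345}$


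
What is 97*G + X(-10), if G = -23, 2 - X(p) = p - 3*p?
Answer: -2249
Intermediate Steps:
X(p) = 2 + 2*p (X(p) = 2 - (p - 3*p) = 2 - (-2)*p = 2 + 2*p)
97*G + X(-10) = 97*(-23) + (2 + 2*(-10)) = -2231 + (2 - 20) = -2231 - 18 = -2249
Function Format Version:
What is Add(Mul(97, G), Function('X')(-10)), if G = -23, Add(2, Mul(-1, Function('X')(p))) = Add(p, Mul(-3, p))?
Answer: -2249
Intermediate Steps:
Function('X')(p) = Add(2, Mul(2, p)) (Function('X')(p) = Add(2, Mul(-1, Add(p, Mul(-3, p)))) = Add(2, Mul(-1, Mul(-2, p))) = Add(2, Mul(2, p)))
Add(Mul(97, G), Function('X')(-10)) = Add(Mul(97, -23), Add(2, Mul(2, -10))) = Add(-2231, Add(2, -20)) = Add(-2231, -18) = -2249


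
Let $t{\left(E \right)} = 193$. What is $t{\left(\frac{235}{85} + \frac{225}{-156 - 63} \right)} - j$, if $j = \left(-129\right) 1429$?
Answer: $184534$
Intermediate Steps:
$j = -184341$
$t{\left(\frac{235}{85} + \frac{225}{-156 - 63} \right)} - j = 193 - -184341 = 193 + 184341 = 184534$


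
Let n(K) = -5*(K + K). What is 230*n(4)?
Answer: -9200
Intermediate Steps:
n(K) = -10*K
230*n(4) = 230*(-10*4) = 230*(-40) = -9200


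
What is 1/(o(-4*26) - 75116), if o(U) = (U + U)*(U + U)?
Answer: -1/31852 ≈ -3.1395e-5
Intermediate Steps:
o(U) = 4*U**2 (o(U) = (2*U)*(2*U) = 4*U**2)
1/(o(-4*26) - 75116) = 1/(4*(-4*26)**2 - 75116) = 1/(4*(-104)**2 - 75116) = 1/(4*10816 - 75116) = 1/(43264 - 75116) = 1/(-31852) = -1/31852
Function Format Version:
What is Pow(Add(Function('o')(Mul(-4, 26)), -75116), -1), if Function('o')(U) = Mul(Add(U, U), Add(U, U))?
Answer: Rational(-1, 31852) ≈ -3.1395e-5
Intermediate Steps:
Function('o')(U) = Mul(4, Pow(U, 2)) (Function('o')(U) = Mul(Mul(2, U), Mul(2, U)) = Mul(4, Pow(U, 2)))
Pow(Add(Function('o')(Mul(-4, 26)), -75116), -1) = Pow(Add(Mul(4, Pow(Mul(-4, 26), 2)), -75116), -1) = Pow(Add(Mul(4, Pow(-104, 2)), -75116), -1) = Pow(Add(Mul(4, 10816), -75116), -1) = Pow(Add(43264, -75116), -1) = Pow(-31852, -1) = Rational(-1, 31852)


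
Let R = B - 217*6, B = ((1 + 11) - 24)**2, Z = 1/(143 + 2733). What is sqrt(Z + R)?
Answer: I*sqrt(2394562633)/1438 ≈ 34.029*I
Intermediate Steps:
Z = 1/2876 ≈ 0.00034771
B = 144 (B = (12 - 24)**2 = (-12)**2 = 144)
R = -1158 (R = 144 - 217*6 = 144 - 1302 = -1158)
sqrt(Z + R) = sqrt(1/2876 - 1158) = sqrt(-3330407/2876) = I*sqrt(2394562633)/1438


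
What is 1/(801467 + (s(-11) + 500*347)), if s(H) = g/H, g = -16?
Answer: 11/10724653 ≈ 1.0257e-6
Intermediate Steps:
s(H) = -16/H
1/(801467 + (s(-11) + 500*347)) = 1/(801467 + (-16/(-11) + 500*347)) = 1/(801467 + (-16*(-1/11) + 173500)) = 1/(801467 + (16/11 + 173500)) = 1/(801467 + 1908516/11) = 1/(10724653/11) = 11/10724653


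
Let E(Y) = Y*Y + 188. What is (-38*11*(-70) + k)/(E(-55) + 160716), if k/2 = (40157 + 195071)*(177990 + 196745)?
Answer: 176296358420/163929 ≈ 1.0754e+6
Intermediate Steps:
E(Y) = 188 + Y² (E(Y) = Y² + 188 = 188 + Y²)
k = 176296329160 (k = 2*((40157 + 195071)*(177990 + 196745)) = 2*(235228*374735) = 2*88148164580 = 176296329160)
(-38*11*(-70) + k)/(E(-55) + 160716) = (-38*11*(-70) + 176296329160)/((188 + (-55)²) + 160716) = (-418*(-70) + 176296329160)/((188 + 3025) + 160716) = (29260 + 176296329160)/(3213 + 160716) = 176296358420/163929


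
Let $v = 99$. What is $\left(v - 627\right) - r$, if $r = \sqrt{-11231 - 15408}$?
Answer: $-528 - i \sqrt{26639} \approx -528.0 - 163.21 i$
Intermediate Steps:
$r = i \sqrt{26639}$ ($r = \sqrt{-26639} = i \sqrt{26639} \approx 163.21 i$)
$\left(v - 627\right) - r = \left(99 - 627\right) - i \sqrt{26639} = -528 - i \sqrt{26639}$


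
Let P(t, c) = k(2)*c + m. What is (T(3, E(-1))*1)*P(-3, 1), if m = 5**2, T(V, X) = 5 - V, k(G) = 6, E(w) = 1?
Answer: 62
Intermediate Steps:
m = 25
P(t, c) = 25 + 6*c (P(t, c) = 6*c + 25 = 25 + 6*c)
(T(3, E(-1))*1)*P(-3, 1) = ((5 - 1*3)*1)*(25 + 6*1) = ((5 - 3)*1)*(25 + 6) = (2*1)*31 = 2*31 = 62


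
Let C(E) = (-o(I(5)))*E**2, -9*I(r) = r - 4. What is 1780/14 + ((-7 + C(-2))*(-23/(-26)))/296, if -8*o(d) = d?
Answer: 123269473/969696 ≈ 127.12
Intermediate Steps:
I(r) = 4/9 - r/9 (I(r) = -(r - 4)/9 = -(-4 + r)/9 = 4/9 - r/9)
o(d) = -d/8
C(E) = -E**2/72 (C(E) = (-(-1)*(4/9 - 1/9*5)/8)*E**2 = (-(-1)*(4/9 - 5/9)/8)*E**2 = (-(-1)*(-1)/(8*9))*E**2 = (-1*1/72)*E**2 = -E**2/72)
1780/14 + ((-7 + C(-2))*(-23/(-26)))/296 = 1780/14 + ((-7 - 1/72*(-2)**2)*(-23/(-26)))/296 = 1780*(1/14) + ((-7 - 1/72*4)*(-23*(-1/26)))*(1/296) = 890/7 + ((-7 - 1/18)*(23/26))*(1/296) = 890/7 - 127/18*23/26*(1/296) = 890/7 - 2921/468*1/296 = 890/7 - 2921/138528 = 123269473/969696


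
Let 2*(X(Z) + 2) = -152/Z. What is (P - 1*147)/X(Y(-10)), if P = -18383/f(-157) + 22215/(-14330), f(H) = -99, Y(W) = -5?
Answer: 52684615/18726444 ≈ 2.8134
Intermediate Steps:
X(Z) = -2 - 76/Z (X(Z) = -2 + (-152/Z)/2 = -2 - 76/Z)
P = 52245821/283734 (P = -18383/(-99) + 22215/(-14330) = -18383*(-1/99) + 22215*(-1/14330) = 18383/99 - 4443/2866 = 52245821/283734 ≈ 184.14)
(P - 1*147)/X(Y(-10)) = (52245821/283734 - 1*147)/(-2 - 76/(-5)) = (52245821/283734 - 147)/(-2 - 76*(-⅕)) = 10536923/(283734*(-2 + 76/5)) = 10536923/(283734*(66/5)) = (10536923/283734)*(5/66) = 52684615/18726444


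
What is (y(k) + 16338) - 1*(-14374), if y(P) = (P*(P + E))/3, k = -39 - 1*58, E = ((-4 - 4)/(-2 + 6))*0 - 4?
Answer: 101933/3 ≈ 33978.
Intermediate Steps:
E = -4 (E = -8/4*0 - 4 = -8*¼*0 - 4 = -2*0 - 4 = 0 - 4 = -4)
k = -97 (k = -39 - 58 = -97)
y(P) = P*(-4 + P)/3 (y(P) = (P*(P - 4))/3 = (P*(-4 + P))*(⅓) = P*(-4 + P)/3)
(y(k) + 16338) - 1*(-14374) = ((⅓)*(-97)*(-4 - 97) + 16338) - 1*(-14374) = ((⅓)*(-97)*(-101) + 16338) + 14374 = (9797/3 + 16338) + 14374 = 58811/3 + 14374 = 101933/3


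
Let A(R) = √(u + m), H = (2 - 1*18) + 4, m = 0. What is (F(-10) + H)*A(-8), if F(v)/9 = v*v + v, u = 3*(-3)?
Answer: 2394*I ≈ 2394.0*I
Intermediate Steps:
u = -9
F(v) = 9*v + 9*v² (F(v) = 9*(v*v + v) = 9*(v² + v) = 9*(v + v²) = 9*v + 9*v²)
H = -12 (H = (2 - 18) + 4 = -16 + 4 = -12)
A(R) = 3*I (A(R) = √(-9 + 0) = √(-9) = 3*I)
(F(-10) + H)*A(-8) = (9*(-10)*(1 - 10) - 12)*(3*I) = (9*(-10)*(-9) - 12)*(3*I) = (810 - 12)*(3*I) = 798*(3*I) = 2394*I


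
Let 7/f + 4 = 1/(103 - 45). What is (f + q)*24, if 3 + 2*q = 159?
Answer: 20128/11 ≈ 1829.8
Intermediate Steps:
q = 78 (q = -3/2 + (½)*159 = -3/2 + 159/2 = 78)
f = -58/33 (f = 7/(-4 + 1/(103 - 45)) = 7/(-4 + 1/58) = 7/(-231/58) = 7*(-58/231) = -58/33 ≈ -1.7576)
(f + q)*24 = (-58/33 + 78)*24 = (2516/33)*24 = 20128/11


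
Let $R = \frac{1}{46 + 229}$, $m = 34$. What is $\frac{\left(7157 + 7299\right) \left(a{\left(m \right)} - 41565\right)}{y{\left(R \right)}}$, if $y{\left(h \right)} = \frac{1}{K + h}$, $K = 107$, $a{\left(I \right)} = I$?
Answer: $- \frac{17666550473936}{275} \approx -6.4242 \cdot 10^{10}$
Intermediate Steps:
$R = \frac{1}{275} \approx 0.0036364$
$y{\left(h \right)} = \frac{1}{107 + h}$
$\frac{\left(7157 + 7299\right) \left(a{\left(m \right)} - 41565\right)}{y{\left(R \right)}} = \frac{\left(7157 + 7299\right) \left(34 - 41565\right)}{\frac{1}{107 + \frac{1}{275}}} = \frac{14456 \left(-41531\right)}{\frac{1}{\frac{29426}{275}}} = - \frac{600372136}{\frac{275}{29426}} = \left(-600372136\right) \frac{29426}{275} = - \frac{17666550473936}{275}$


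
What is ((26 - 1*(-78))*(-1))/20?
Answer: -26/5 ≈ -5.2000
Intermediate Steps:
((26 - 1*(-78))*(-1))/20 = ((26 + 78)*(-1))*(1/20) = (104*(-1))*(1/20) = -104*1/20 = -26/5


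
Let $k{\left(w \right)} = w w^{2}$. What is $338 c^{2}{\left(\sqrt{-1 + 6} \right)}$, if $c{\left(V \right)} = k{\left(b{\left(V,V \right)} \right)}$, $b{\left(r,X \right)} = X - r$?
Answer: $0$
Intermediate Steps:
$k{\left(w \right)} = w^{3}$
$c{\left(V \right)} = 0$ ($c{\left(V \right)} = \left(V - V\right)^{3} = 0^{3} = 0$)
$338 c^{2}{\left(\sqrt{-1 + 6} \right)} = 338 \cdot 0^{2} = 338 \cdot 0 = 0$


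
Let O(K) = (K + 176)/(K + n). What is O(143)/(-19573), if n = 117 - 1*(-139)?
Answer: -319/7809627 ≈ -4.0847e-5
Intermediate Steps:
n = 256 (n = 117 + 139 = 256)
O(K) = (176 + K)/(256 + K) (O(K) = (K + 176)/(K + 256) = (176 + K)/(256 + K))
O(143)/(-19573) = ((176 + 143)/(256 + 143))/(-19573) = (319/399)*(-1/19573) = -319/7809627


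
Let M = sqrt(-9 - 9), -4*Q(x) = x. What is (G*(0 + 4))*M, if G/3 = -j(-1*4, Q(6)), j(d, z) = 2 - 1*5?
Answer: 108*I*sqrt(2) ≈ 152.74*I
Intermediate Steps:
Q(x) = -x/4
M = 3*I*sqrt(2) (M = sqrt(-18) = 3*I*sqrt(2) ≈ 4.2426*I)
j(d, z) = -3 (j(d, z) = 2 - 5 = -3)
G = 9 (G = 3*(-1*(-3)) = 3*3 = 9)
(G*(0 + 4))*M = (9*(0 + 4))*(3*I*sqrt(2)) = (9*4)*(3*I*sqrt(2)) = 36*(3*I*sqrt(2)) = 108*I*sqrt(2)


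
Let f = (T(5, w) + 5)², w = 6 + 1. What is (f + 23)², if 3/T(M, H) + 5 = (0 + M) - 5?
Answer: 1121481/625 ≈ 1794.4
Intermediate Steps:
w = 7
T(M, H) = 3/(-10 + M) (T(M, H) = 3/(-5 + ((0 + M) - 5)) = 3/(-5 + (M - 5)) = 3/(-5 + (-5 + M)) = 3/(-10 + M))
f = 484/25 (f = (3/(-10 + 5) + 5)² = (3/(-5) + 5)² = (3*(-⅕) + 5)² = (-⅗ + 5)² = (22/5)² = 484/25 ≈ 19.360)
(f + 23)² = (484/25 + 23)² = (1059/25)² = 1121481/625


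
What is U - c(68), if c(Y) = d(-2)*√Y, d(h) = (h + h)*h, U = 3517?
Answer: 3517 - 16*√17 ≈ 3451.0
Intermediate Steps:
d(h) = 2*h² (d(h) = (2*h)*h = 2*h²)
c(Y) = 8*√Y (c(Y) = (2*(-2)²)*√Y = (2*4)*√Y = 8*√Y)
U - c(68) = 3517 - 8*√68 = 3517 - 8*2*√17 = 3517 - 16*√17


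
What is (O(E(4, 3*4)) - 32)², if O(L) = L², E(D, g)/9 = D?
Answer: 1597696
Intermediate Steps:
E(D, g) = 9*D
(O(E(4, 3*4)) - 32)² = ((9*4)² - 32)² = (36² - 32)² = (1296 - 32)² = 1264² = 1597696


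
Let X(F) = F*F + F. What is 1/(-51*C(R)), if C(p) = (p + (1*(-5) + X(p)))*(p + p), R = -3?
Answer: -1/612 ≈ -0.0016340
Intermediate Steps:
X(F) = F + F² (X(F) = F² + F = F + F²)
C(p) = 2*p*(-5 + p + p*(1 + p)) (C(p) = (p + (1*(-5) + p*(1 + p)))*(p + p) = (p + (-5 + p*(1 + p)))*(2*p) = (-5 + p + p*(1 + p))*(2*p) = 2*p*(-5 + p + p*(1 + p)))
1/(-51*C(R)) = 1/(-102*(-3)*(-5 - 3 - 3*(1 - 3))) = 1/(-102*(-3)*(-5 - 3 - 3*(-2))) = 1/(-102*(-3)*(-5 - 3 + 6)) = 1/(-102*(-3)*(-2)) = 1/(-51*12) = 1/(-612) = -1/612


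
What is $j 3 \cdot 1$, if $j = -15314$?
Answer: $-45942$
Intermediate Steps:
$j 3 \cdot 1 = - 15314 \cdot 3 \cdot 1 = \left(-15314\right) 3 = -45942$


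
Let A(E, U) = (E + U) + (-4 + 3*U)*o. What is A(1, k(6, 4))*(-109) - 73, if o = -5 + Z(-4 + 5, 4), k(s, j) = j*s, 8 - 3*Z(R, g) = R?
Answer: 50902/3 ≈ 16967.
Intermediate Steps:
Z(R, g) = 8/3 - R/3
o = -8/3 (o = -5 + (8/3 - (-4 + 5)/3) = -5 + (8/3 - ⅓*1) = -5 + (8/3 - ⅓) = -5 + 7/3 = -8/3 ≈ -2.6667)
A(E, U) = 32/3 + E - 7*U (A(E, U) = (E + U) + (-4 + 3*U)*(-8/3) = (E + U) + (32/3 - 8*U) = 32/3 + E - 7*U)
A(1, k(6, 4))*(-109) - 73 = (32/3 + 1 - 28*6)*(-109) - 73 = (32/3 + 1 - 7*24)*(-109) - 73 = (32/3 + 1 - 168)*(-109) - 73 = -469/3*(-109) - 73 = 51121/3 - 73 = 50902/3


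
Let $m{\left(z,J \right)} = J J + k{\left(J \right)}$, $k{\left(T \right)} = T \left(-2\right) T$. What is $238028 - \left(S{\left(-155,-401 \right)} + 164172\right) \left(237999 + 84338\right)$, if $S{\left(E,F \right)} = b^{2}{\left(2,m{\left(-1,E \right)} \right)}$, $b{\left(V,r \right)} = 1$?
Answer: $-52918794273$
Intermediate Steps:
$k{\left(T \right)} = - 2 T^{2}$ ($k{\left(T \right)} = - 2 T T = - 2 T^{2}$)
$m{\left(z,J \right)} = - J^{2}$ ($m{\left(z,J \right)} = J J - 2 J^{2} = J^{2} - 2 J^{2} = - J^{2}$)
$S{\left(E,F \right)} = 1$ ($S{\left(E,F \right)} = 1^{2} = 1$)
$238028 - \left(S{\left(-155,-401 \right)} + 164172\right) \left(237999 + 84338\right) = 238028 - \left(1 + 164172\right) \left(237999 + 84338\right) = 238028 - 164173 \cdot 322337 = 238028 - 52919032301 = -52918794273$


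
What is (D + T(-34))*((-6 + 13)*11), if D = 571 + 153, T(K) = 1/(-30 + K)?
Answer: 3567795/64 ≈ 55747.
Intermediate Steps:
D = 724
(D + T(-34))*((-6 + 13)*11) = (724 + 1/(-30 - 34))*((-6 + 13)*11) = (724 + 1/(-64))*(7*11) = (724 - 1/64)*77 = (46335/64)*77 = 3567795/64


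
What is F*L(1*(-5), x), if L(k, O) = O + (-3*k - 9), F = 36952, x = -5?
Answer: 36952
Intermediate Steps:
L(k, O) = -9 + O - 3*k (L(k, O) = O + (-9 - 3*k) = -9 + O - 3*k)
F*L(1*(-5), x) = 36952*(-9 - 5 - 3*(-5)) = 36952*(-9 - 5 + 15) = 36952*1 = 36952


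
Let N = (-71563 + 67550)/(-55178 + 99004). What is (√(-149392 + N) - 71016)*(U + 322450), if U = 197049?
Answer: -36892740984 + 519499*I*√286940120561930/43826 ≈ -3.6893e+10 + 2.0079e+8*I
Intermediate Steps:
N = -4013/43826 ≈ -0.091567
(√(-149392 + N) - 71016)*(U + 322450) = (√(-149392 - 4013/43826) - 71016)*(197049 + 322450) = (√(-6547257805/43826) - 71016)*519499 = (I*√286940120561930/43826 - 71016)*519499 = (-71016 + I*√286940120561930/43826)*519499 = -36892740984 + 519499*I*√286940120561930/43826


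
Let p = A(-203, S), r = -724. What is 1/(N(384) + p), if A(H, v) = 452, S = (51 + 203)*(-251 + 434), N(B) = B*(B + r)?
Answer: -1/130108 ≈ -7.6859e-6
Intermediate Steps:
N(B) = B*(-724 + B) (N(B) = B*(B - 724) = B*(-724 + B))
S = 46482 (S = 254*183 = 46482)
p = 452
1/(N(384) + p) = 1/(384*(-724 + 384) + 452) = 1/(384*(-340) + 452) = 1/(-130560 + 452) = 1/(-130108) = -1/130108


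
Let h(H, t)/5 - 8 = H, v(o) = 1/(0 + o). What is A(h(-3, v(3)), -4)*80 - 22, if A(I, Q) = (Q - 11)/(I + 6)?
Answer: -1882/31 ≈ -60.710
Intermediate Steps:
v(o) = 1/o
h(H, t) = 40 + 5*H
A(I, Q) = (-11 + Q)/(6 + I)
A(h(-3, v(3)), -4)*80 - 22 = ((-11 - 4)/(6 + (40 + 5*(-3))))*80 - 22 = (-15/(6 + (40 - 15)))*80 - 22 = (-15/(6 + 25))*80 - 22 = (-15/31)*80 - 22 = ((1/31)*(-15))*80 - 22 = -15/31*80 - 22 = -1200/31 - 22 = -1882/31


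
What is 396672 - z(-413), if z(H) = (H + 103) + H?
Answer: 397395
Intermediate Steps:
z(H) = 103 + 2*H (z(H) = (103 + H) + H = 103 + 2*H)
396672 - z(-413) = 396672 - (103 + 2*(-413)) = 396672 - (103 - 826) = 396672 - 1*(-723) = 396672 + 723 = 397395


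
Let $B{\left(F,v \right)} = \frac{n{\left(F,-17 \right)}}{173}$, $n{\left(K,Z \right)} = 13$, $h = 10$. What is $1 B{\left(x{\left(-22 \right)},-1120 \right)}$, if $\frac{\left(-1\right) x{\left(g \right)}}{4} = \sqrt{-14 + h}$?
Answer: $\frac{13}{173} \approx 0.075145$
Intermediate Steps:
$x{\left(g \right)} = - 8 i$ ($x{\left(g \right)} = - 4 \sqrt{-14 + 10} = - 4 \sqrt{-4} = - 4 \cdot 2 i = - 8 i$)
$B{\left(F,v \right)} = \frac{13}{173}$
$1 B{\left(x{\left(-22 \right)},-1120 \right)} = 1 \cdot \frac{13}{173} = \frac{13}{173}$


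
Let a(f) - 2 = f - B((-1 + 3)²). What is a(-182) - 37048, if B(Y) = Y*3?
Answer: -37240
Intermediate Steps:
B(Y) = 3*Y
a(f) = -10 + f (a(f) = 2 + (f - 3*(-1 + 3)²) = 2 + (f - 3*2²) = 2 + (f - 3*4) = 2 + (f - 1*12) = 2 + (f - 12) = 2 + (-12 + f) = -10 + f)
a(-182) - 37048 = (-10 - 182) - 37048 = -192 - 37048 = -37240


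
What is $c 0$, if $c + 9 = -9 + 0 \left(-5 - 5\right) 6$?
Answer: $0$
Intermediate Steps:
$c = -18$ ($c = -9 - \left(9 - 0 \left(-5 - 5\right) 6\right) = -9 - \left(9 - 0 \left(-10\right) 6\right) = -9 + \left(-9 + 0 \cdot 6\right) = -9 + \left(-9 + 0\right) = -9 - 9 = -18$)
$c 0 = \left(-18\right) 0 = 0$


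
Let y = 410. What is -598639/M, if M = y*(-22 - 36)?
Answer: 598639/23780 ≈ 25.174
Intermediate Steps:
M = -23780 (M = 410*(-22 - 36) = 410*(-58) = -23780)
-598639/M = -598639/(-23780) = -598639*(-1/23780) = 598639/23780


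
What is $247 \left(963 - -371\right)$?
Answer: $329498$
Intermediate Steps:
$247 \left(963 - -371\right) = 247 \left(963 + 371\right) = 247 \cdot 1334 = 329498$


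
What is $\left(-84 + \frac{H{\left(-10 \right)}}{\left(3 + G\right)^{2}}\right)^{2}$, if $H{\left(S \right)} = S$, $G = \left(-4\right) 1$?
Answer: $8836$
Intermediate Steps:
$G = -4$
$\left(-84 + \frac{H{\left(-10 \right)}}{\left(3 + G\right)^{2}}\right)^{2} = \left(-84 - \frac{10}{\left(3 - 4\right)^{2}}\right)^{2} = \left(-84 - \frac{10}{\left(-1\right)^{2}}\right)^{2} = \left(-84 - \frac{10}{1}\right)^{2} = \left(-84 - 10\right)^{2} = \left(-94\right)^{2} = 8836$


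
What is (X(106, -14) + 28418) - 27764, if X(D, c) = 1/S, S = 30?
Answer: 19621/30 ≈ 654.03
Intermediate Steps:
X(D, c) = 1/30
(X(106, -14) + 28418) - 27764 = (1/30 + 28418) - 27764 = 852541/30 - 27764 = 19621/30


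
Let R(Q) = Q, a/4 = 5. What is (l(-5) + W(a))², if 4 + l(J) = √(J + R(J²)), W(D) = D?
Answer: 276 + 64*√5 ≈ 419.11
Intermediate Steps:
a = 20 (a = 4*5 = 20)
l(J) = -4 + √(J + J²)
(l(-5) + W(a))² = ((-4 + √(-5*(1 - 5))) + 20)² = ((-4 + √(-5*(-4))) + 20)² = ((-4 + √20) + 20)² = ((-4 + 2*√5) + 20)² = (16 + 2*√5)²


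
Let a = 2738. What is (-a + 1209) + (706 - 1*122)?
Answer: -945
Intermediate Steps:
(-a + 1209) + (706 - 1*122) = (-1*2738 + 1209) + (706 - 1*122) = (-2738 + 1209) + (706 - 122) = -1529 + 584 = -945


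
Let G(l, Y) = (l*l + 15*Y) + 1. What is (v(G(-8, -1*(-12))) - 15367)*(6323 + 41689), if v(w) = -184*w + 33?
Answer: -2900596968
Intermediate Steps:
G(l, Y) = 1 + l**2 + 15*Y (G(l, Y) = (l**2 + 15*Y) + 1 = 1 + l**2 + 15*Y)
v(w) = 33 - 184*w
(v(G(-8, -1*(-12))) - 15367)*(6323 + 41689) = ((33 - 184*(1 + (-8)**2 + 15*(-1*(-12)))) - 15367)*(6323 + 41689) = ((33 - 184*(1 + 64 + 15*12)) - 15367)*48012 = ((33 - 184*(1 + 64 + 180)) - 15367)*48012 = ((33 - 184*245) - 15367)*48012 = ((33 - 45080) - 15367)*48012 = (-45047 - 15367)*48012 = -60414*48012 = -2900596968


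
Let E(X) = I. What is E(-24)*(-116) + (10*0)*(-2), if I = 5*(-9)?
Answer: 5220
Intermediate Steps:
I = -45
E(X) = -45
E(-24)*(-116) + (10*0)*(-2) = -45*(-116) + (10*0)*(-2) = 5220 + 0*(-2) = 5220 + 0 = 5220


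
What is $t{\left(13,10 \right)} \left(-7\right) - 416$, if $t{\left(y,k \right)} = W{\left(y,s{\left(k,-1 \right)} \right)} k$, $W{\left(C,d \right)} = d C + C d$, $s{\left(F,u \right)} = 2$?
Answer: $-4056$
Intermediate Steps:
$W{\left(C,d \right)} = 2 C d$ ($W{\left(C,d \right)} = C d + C d = 2 C d$)
$t{\left(y,k \right)} = 4 k y$ ($t{\left(y,k \right)} = 2 y 2 k = 4 y k = 4 k y$)
$t{\left(13,10 \right)} \left(-7\right) - 416 = 4 \cdot 10 \cdot 13 \left(-7\right) - 416 = 520 \left(-7\right) - 416 = -3640 - 416 = -4056$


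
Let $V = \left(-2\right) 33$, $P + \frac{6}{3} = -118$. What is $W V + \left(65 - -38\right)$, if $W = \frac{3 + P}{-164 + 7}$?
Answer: $\frac{8449}{157} \approx 53.815$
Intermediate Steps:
$P = -120$ ($P = -2 - 118 = -120$)
$V = -66$
$W = \frac{117}{157}$ ($W = \frac{3 - 120}{-164 + 7} = - \frac{117}{-157} = \left(-117\right) \left(- \frac{1}{157}\right) = \frac{117}{157} \approx 0.74522$)
$W V + \left(65 - -38\right) = \frac{117}{157} \left(-66\right) + \left(65 - -38\right) = - \frac{7722}{157} + \left(65 + 38\right) = - \frac{7722}{157} + 103 = \frac{8449}{157}$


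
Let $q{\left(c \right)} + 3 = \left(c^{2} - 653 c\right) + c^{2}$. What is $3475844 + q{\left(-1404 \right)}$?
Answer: $8335085$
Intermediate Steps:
$q{\left(c \right)} = -3 - 653 c + 2 c^{2}$ ($q{\left(c \right)} = -3 + \left(\left(c^{2} - 653 c\right) + c^{2}\right) = -3 + \left(- 653 c + 2 c^{2}\right) = -3 - 653 c + 2 c^{2}$)
$3475844 + q{\left(-1404 \right)} = 3475844 - \left(-916809 - 3942432\right) = 3475844 + \left(-3 + 916812 + 2 \cdot 1971216\right) = 3475844 + \left(-3 + 916812 + 3942432\right) = 3475844 + 4859241 = 8335085$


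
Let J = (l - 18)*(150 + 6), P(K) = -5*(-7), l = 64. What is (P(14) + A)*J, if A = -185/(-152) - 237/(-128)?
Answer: 83046951/304 ≈ 2.7318e+5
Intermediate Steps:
P(K) = 35
J = 7176 (J = (64 - 18)*(150 + 6) = 46*156 = 7176)
A = 7463/2432 (A = -185*(-1/152) - 237*(-1/128) = 185/152 + 237/128 = 7463/2432 ≈ 3.0687)
(P(14) + A)*J = (35 + 7463/2432)*7176 = (92583/2432)*7176 = 83046951/304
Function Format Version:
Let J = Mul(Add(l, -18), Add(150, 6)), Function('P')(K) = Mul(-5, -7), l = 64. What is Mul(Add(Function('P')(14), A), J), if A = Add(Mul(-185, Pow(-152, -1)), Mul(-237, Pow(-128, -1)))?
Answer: Rational(83046951, 304) ≈ 2.7318e+5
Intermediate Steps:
Function('P')(K) = 35
J = 7176 (J = Mul(Add(64, -18), Add(150, 6)) = Mul(46, 156) = 7176)
A = Rational(7463, 2432) (A = Add(Mul(-185, Rational(-1, 152)), Mul(-237, Rational(-1, 128))) = Add(Rational(185, 152), Rational(237, 128)) = Rational(7463, 2432) ≈ 3.0687)
Mul(Add(Function('P')(14), A), J) = Mul(Add(35, Rational(7463, 2432)), 7176) = Mul(Rational(92583, 2432), 7176) = Rational(83046951, 304)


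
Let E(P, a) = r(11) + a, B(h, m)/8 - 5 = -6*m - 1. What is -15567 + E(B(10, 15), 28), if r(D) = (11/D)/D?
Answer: -170928/11 ≈ -15539.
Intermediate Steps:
r(D) = 11/D²
B(h, m) = 32 - 48*m (B(h, m) = 40 + 8*(-6*m - 1) = 40 + 8*(-1 - 6*m) = 40 + (-8 - 48*m) = 32 - 48*m)
E(P, a) = 1/11 + a (E(P, a) = 11/11² + a = 11*(1/121) + a = 1/11 + a)
-15567 + E(B(10, 15), 28) = -15567 + (1/11 + 28) = -15567 + 309/11 = -170928/11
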